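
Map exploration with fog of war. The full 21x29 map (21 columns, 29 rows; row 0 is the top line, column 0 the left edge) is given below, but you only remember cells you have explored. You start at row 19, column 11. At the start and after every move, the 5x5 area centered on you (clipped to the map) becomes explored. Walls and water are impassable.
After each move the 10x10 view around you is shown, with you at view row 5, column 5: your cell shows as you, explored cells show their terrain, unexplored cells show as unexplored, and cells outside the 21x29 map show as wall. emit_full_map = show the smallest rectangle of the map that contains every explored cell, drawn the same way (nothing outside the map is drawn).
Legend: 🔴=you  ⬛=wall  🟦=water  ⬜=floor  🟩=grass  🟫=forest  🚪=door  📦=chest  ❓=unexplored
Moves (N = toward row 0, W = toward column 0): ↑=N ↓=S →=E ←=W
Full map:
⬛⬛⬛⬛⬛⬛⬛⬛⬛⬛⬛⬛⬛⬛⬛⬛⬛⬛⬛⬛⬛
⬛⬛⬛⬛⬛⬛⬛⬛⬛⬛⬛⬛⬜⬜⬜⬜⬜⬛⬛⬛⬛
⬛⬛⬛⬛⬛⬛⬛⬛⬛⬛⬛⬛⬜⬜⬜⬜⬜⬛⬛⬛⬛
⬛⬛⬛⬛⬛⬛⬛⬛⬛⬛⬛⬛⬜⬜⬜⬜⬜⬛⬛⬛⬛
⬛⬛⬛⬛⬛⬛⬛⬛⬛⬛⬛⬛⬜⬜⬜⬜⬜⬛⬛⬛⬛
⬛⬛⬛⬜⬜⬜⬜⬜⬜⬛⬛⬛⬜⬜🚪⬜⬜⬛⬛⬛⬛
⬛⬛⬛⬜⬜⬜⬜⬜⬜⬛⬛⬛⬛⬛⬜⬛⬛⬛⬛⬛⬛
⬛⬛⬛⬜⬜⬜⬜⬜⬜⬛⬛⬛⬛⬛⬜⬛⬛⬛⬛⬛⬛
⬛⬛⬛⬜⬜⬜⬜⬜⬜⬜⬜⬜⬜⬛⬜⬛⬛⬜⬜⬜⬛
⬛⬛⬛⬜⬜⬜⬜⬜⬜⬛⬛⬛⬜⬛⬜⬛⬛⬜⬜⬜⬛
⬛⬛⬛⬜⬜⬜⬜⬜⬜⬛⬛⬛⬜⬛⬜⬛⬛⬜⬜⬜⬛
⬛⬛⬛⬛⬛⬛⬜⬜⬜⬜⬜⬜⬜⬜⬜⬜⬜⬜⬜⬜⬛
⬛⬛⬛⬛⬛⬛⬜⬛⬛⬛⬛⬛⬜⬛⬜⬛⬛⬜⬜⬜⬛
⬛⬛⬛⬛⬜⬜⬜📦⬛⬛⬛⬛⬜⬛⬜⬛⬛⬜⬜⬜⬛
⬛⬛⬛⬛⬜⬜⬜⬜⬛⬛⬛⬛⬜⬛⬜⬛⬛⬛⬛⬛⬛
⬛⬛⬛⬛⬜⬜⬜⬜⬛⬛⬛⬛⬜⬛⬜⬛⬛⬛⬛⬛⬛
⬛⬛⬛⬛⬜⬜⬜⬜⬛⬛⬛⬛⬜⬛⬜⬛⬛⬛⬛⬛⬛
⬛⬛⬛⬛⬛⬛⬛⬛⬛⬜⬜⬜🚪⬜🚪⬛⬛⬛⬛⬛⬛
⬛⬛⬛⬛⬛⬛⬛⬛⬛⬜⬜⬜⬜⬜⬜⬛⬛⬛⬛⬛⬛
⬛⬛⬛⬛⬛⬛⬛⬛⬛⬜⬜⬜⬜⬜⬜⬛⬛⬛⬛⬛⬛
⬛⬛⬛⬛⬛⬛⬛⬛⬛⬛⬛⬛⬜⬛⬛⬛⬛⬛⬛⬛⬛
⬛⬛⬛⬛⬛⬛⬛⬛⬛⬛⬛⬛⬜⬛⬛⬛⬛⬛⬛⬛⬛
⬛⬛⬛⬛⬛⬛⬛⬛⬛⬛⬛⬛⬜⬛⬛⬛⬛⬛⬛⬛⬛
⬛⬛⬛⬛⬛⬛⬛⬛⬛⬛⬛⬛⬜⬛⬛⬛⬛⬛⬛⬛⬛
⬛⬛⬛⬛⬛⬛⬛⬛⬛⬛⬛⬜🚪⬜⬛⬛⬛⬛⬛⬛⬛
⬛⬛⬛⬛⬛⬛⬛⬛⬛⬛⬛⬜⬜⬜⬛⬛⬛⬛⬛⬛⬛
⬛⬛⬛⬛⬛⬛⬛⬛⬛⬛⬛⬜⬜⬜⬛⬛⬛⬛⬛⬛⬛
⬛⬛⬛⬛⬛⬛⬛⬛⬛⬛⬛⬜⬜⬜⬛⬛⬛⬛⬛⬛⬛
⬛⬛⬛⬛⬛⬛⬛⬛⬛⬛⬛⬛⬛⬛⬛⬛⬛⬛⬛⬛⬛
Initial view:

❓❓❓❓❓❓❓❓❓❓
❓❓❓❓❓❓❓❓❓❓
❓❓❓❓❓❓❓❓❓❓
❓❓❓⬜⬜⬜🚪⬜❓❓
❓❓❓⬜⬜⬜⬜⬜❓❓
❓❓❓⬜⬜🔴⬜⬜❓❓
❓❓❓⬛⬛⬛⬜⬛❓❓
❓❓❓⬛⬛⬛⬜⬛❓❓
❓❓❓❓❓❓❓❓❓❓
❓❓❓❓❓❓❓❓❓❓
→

❓❓❓❓❓❓❓❓❓❓
❓❓❓❓❓❓❓❓❓❓
❓❓❓❓❓❓❓❓❓❓
❓❓⬜⬜⬜🚪⬜🚪❓❓
❓❓⬜⬜⬜⬜⬜⬜❓❓
❓❓⬜⬜⬜🔴⬜⬜❓❓
❓❓⬛⬛⬛⬜⬛⬛❓❓
❓❓⬛⬛⬛⬜⬛⬛❓❓
❓❓❓❓❓❓❓❓❓❓
❓❓❓❓❓❓❓❓❓❓

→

❓❓❓❓❓❓❓❓❓❓
❓❓❓❓❓❓❓❓❓❓
❓❓❓❓❓❓❓❓❓❓
❓⬜⬜⬜🚪⬜🚪⬛❓❓
❓⬜⬜⬜⬜⬜⬜⬛❓❓
❓⬜⬜⬜⬜🔴⬜⬛❓❓
❓⬛⬛⬛⬜⬛⬛⬛❓❓
❓⬛⬛⬛⬜⬛⬛⬛❓❓
❓❓❓❓❓❓❓❓❓❓
❓❓❓❓❓❓❓❓❓❓

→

❓❓❓❓❓❓❓❓❓❓
❓❓❓❓❓❓❓❓❓❓
❓❓❓❓❓❓❓❓❓❓
⬜⬜⬜🚪⬜🚪⬛⬛❓❓
⬜⬜⬜⬜⬜⬜⬛⬛❓❓
⬜⬜⬜⬜⬜🔴⬛⬛❓❓
⬛⬛⬛⬜⬛⬛⬛⬛❓❓
⬛⬛⬛⬜⬛⬛⬛⬛❓❓
❓❓❓❓❓❓❓❓❓❓
❓❓❓❓❓❓❓❓❓❓

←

❓❓❓❓❓❓❓❓❓❓
❓❓❓❓❓❓❓❓❓❓
❓❓❓❓❓❓❓❓❓❓
❓⬜⬜⬜🚪⬜🚪⬛⬛❓
❓⬜⬜⬜⬜⬜⬜⬛⬛❓
❓⬜⬜⬜⬜🔴⬜⬛⬛❓
❓⬛⬛⬛⬜⬛⬛⬛⬛❓
❓⬛⬛⬛⬜⬛⬛⬛⬛❓
❓❓❓❓❓❓❓❓❓❓
❓❓❓❓❓❓❓❓❓❓

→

❓❓❓❓❓❓❓❓❓❓
❓❓❓❓❓❓❓❓❓❓
❓❓❓❓❓❓❓❓❓❓
⬜⬜⬜🚪⬜🚪⬛⬛❓❓
⬜⬜⬜⬜⬜⬜⬛⬛❓❓
⬜⬜⬜⬜⬜🔴⬛⬛❓❓
⬛⬛⬛⬜⬛⬛⬛⬛❓❓
⬛⬛⬛⬜⬛⬛⬛⬛❓❓
❓❓❓❓❓❓❓❓❓❓
❓❓❓❓❓❓❓❓❓❓

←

❓❓❓❓❓❓❓❓❓❓
❓❓❓❓❓❓❓❓❓❓
❓❓❓❓❓❓❓❓❓❓
❓⬜⬜⬜🚪⬜🚪⬛⬛❓
❓⬜⬜⬜⬜⬜⬜⬛⬛❓
❓⬜⬜⬜⬜🔴⬜⬛⬛❓
❓⬛⬛⬛⬜⬛⬛⬛⬛❓
❓⬛⬛⬛⬜⬛⬛⬛⬛❓
❓❓❓❓❓❓❓❓❓❓
❓❓❓❓❓❓❓❓❓❓

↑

❓❓❓❓❓❓❓❓❓❓
❓❓❓❓❓❓❓❓❓❓
❓❓❓❓❓❓❓❓❓❓
❓❓❓⬛⬜⬛⬜⬛❓❓
❓⬜⬜⬜🚪⬜🚪⬛⬛❓
❓⬜⬜⬜⬜🔴⬜⬛⬛❓
❓⬜⬜⬜⬜⬜⬜⬛⬛❓
❓⬛⬛⬛⬜⬛⬛⬛⬛❓
❓⬛⬛⬛⬜⬛⬛⬛⬛❓
❓❓❓❓❓❓❓❓❓❓

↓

❓❓❓❓❓❓❓❓❓❓
❓❓❓❓❓❓❓❓❓❓
❓❓❓⬛⬜⬛⬜⬛❓❓
❓⬜⬜⬜🚪⬜🚪⬛⬛❓
❓⬜⬜⬜⬜⬜⬜⬛⬛❓
❓⬜⬜⬜⬜🔴⬜⬛⬛❓
❓⬛⬛⬛⬜⬛⬛⬛⬛❓
❓⬛⬛⬛⬜⬛⬛⬛⬛❓
❓❓❓❓❓❓❓❓❓❓
❓❓❓❓❓❓❓❓❓❓

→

❓❓❓❓❓❓❓❓❓❓
❓❓❓❓❓❓❓❓❓❓
❓❓⬛⬜⬛⬜⬛❓❓❓
⬜⬜⬜🚪⬜🚪⬛⬛❓❓
⬜⬜⬜⬜⬜⬜⬛⬛❓❓
⬜⬜⬜⬜⬜🔴⬛⬛❓❓
⬛⬛⬛⬜⬛⬛⬛⬛❓❓
⬛⬛⬛⬜⬛⬛⬛⬛❓❓
❓❓❓❓❓❓❓❓❓❓
❓❓❓❓❓❓❓❓❓❓

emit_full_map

❓❓⬛⬜⬛⬜⬛❓
⬜⬜⬜🚪⬜🚪⬛⬛
⬜⬜⬜⬜⬜⬜⬛⬛
⬜⬜⬜⬜⬜🔴⬛⬛
⬛⬛⬛⬜⬛⬛⬛⬛
⬛⬛⬛⬜⬛⬛⬛⬛

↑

❓❓❓❓❓❓❓❓❓❓
❓❓❓❓❓❓❓❓❓❓
❓❓❓❓❓❓❓❓❓❓
❓❓⬛⬜⬛⬜⬛⬛❓❓
⬜⬜⬜🚪⬜🚪⬛⬛❓❓
⬜⬜⬜⬜⬜🔴⬛⬛❓❓
⬜⬜⬜⬜⬜⬜⬛⬛❓❓
⬛⬛⬛⬜⬛⬛⬛⬛❓❓
⬛⬛⬛⬜⬛⬛⬛⬛❓❓
❓❓❓❓❓❓❓❓❓❓

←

❓❓❓❓❓❓❓❓❓❓
❓❓❓❓❓❓❓❓❓❓
❓❓❓❓❓❓❓❓❓❓
❓❓❓⬛⬜⬛⬜⬛⬛❓
❓⬜⬜⬜🚪⬜🚪⬛⬛❓
❓⬜⬜⬜⬜🔴⬜⬛⬛❓
❓⬜⬜⬜⬜⬜⬜⬛⬛❓
❓⬛⬛⬛⬜⬛⬛⬛⬛❓
❓⬛⬛⬛⬜⬛⬛⬛⬛❓
❓❓❓❓❓❓❓❓❓❓

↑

❓❓❓❓❓❓❓❓❓❓
❓❓❓❓❓❓❓❓❓❓
❓❓❓❓❓❓❓❓❓❓
❓❓❓⬛⬜⬛⬜⬛❓❓
❓❓❓⬛⬜⬛⬜⬛⬛❓
❓⬜⬜⬜🚪🔴🚪⬛⬛❓
❓⬜⬜⬜⬜⬜⬜⬛⬛❓
❓⬜⬜⬜⬜⬜⬜⬛⬛❓
❓⬛⬛⬛⬜⬛⬛⬛⬛❓
❓⬛⬛⬛⬜⬛⬛⬛⬛❓

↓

❓❓❓❓❓❓❓❓❓❓
❓❓❓❓❓❓❓❓❓❓
❓❓❓⬛⬜⬛⬜⬛❓❓
❓❓❓⬛⬜⬛⬜⬛⬛❓
❓⬜⬜⬜🚪⬜🚪⬛⬛❓
❓⬜⬜⬜⬜🔴⬜⬛⬛❓
❓⬜⬜⬜⬜⬜⬜⬛⬛❓
❓⬛⬛⬛⬜⬛⬛⬛⬛❓
❓⬛⬛⬛⬜⬛⬛⬛⬛❓
❓❓❓❓❓❓❓❓❓❓

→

❓❓❓❓❓❓❓❓❓❓
❓❓❓❓❓❓❓❓❓❓
❓❓⬛⬜⬛⬜⬛❓❓❓
❓❓⬛⬜⬛⬜⬛⬛❓❓
⬜⬜⬜🚪⬜🚪⬛⬛❓❓
⬜⬜⬜⬜⬜🔴⬛⬛❓❓
⬜⬜⬜⬜⬜⬜⬛⬛❓❓
⬛⬛⬛⬜⬛⬛⬛⬛❓❓
⬛⬛⬛⬜⬛⬛⬛⬛❓❓
❓❓❓❓❓❓❓❓❓❓

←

❓❓❓❓❓❓❓❓❓❓
❓❓❓❓❓❓❓❓❓❓
❓❓❓⬛⬜⬛⬜⬛❓❓
❓❓❓⬛⬜⬛⬜⬛⬛❓
❓⬜⬜⬜🚪⬜🚪⬛⬛❓
❓⬜⬜⬜⬜🔴⬜⬛⬛❓
❓⬜⬜⬜⬜⬜⬜⬛⬛❓
❓⬛⬛⬛⬜⬛⬛⬛⬛❓
❓⬛⬛⬛⬜⬛⬛⬛⬛❓
❓❓❓❓❓❓❓❓❓❓

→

❓❓❓❓❓❓❓❓❓❓
❓❓❓❓❓❓❓❓❓❓
❓❓⬛⬜⬛⬜⬛❓❓❓
❓❓⬛⬜⬛⬜⬛⬛❓❓
⬜⬜⬜🚪⬜🚪⬛⬛❓❓
⬜⬜⬜⬜⬜🔴⬛⬛❓❓
⬜⬜⬜⬜⬜⬜⬛⬛❓❓
⬛⬛⬛⬜⬛⬛⬛⬛❓❓
⬛⬛⬛⬜⬛⬛⬛⬛❓❓
❓❓❓❓❓❓❓❓❓❓

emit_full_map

❓❓⬛⬜⬛⬜⬛❓
❓❓⬛⬜⬛⬜⬛⬛
⬜⬜⬜🚪⬜🚪⬛⬛
⬜⬜⬜⬜⬜🔴⬛⬛
⬜⬜⬜⬜⬜⬜⬛⬛
⬛⬛⬛⬜⬛⬛⬛⬛
⬛⬛⬛⬜⬛⬛⬛⬛

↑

❓❓❓❓❓❓❓❓❓❓
❓❓❓❓❓❓❓❓❓❓
❓❓❓❓❓❓❓❓❓❓
❓❓⬛⬜⬛⬜⬛⬛❓❓
❓❓⬛⬜⬛⬜⬛⬛❓❓
⬜⬜⬜🚪⬜🔴⬛⬛❓❓
⬜⬜⬜⬜⬜⬜⬛⬛❓❓
⬜⬜⬜⬜⬜⬜⬛⬛❓❓
⬛⬛⬛⬜⬛⬛⬛⬛❓❓
⬛⬛⬛⬜⬛⬛⬛⬛❓❓

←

❓❓❓❓❓❓❓❓❓❓
❓❓❓❓❓❓❓❓❓❓
❓❓❓❓❓❓❓❓❓❓
❓❓❓⬛⬜⬛⬜⬛⬛❓
❓❓❓⬛⬜⬛⬜⬛⬛❓
❓⬜⬜⬜🚪🔴🚪⬛⬛❓
❓⬜⬜⬜⬜⬜⬜⬛⬛❓
❓⬜⬜⬜⬜⬜⬜⬛⬛❓
❓⬛⬛⬛⬜⬛⬛⬛⬛❓
❓⬛⬛⬛⬜⬛⬛⬛⬛❓

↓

❓❓❓❓❓❓❓❓❓❓
❓❓❓❓❓❓❓❓❓❓
❓❓❓⬛⬜⬛⬜⬛⬛❓
❓❓❓⬛⬜⬛⬜⬛⬛❓
❓⬜⬜⬜🚪⬜🚪⬛⬛❓
❓⬜⬜⬜⬜🔴⬜⬛⬛❓
❓⬜⬜⬜⬜⬜⬜⬛⬛❓
❓⬛⬛⬛⬜⬛⬛⬛⬛❓
❓⬛⬛⬛⬜⬛⬛⬛⬛❓
❓❓❓❓❓❓❓❓❓❓

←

❓❓❓❓❓❓❓❓❓❓
❓❓❓❓❓❓❓❓❓❓
❓❓❓❓⬛⬜⬛⬜⬛⬛
❓❓❓⬛⬛⬜⬛⬜⬛⬛
❓❓⬜⬜⬜🚪⬜🚪⬛⬛
❓❓⬜⬜⬜🔴⬜⬜⬛⬛
❓❓⬜⬜⬜⬜⬜⬜⬛⬛
❓❓⬛⬛⬛⬜⬛⬛⬛⬛
❓❓⬛⬛⬛⬜⬛⬛⬛⬛
❓❓❓❓❓❓❓❓❓❓

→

❓❓❓❓❓❓❓❓❓❓
❓❓❓❓❓❓❓❓❓❓
❓❓❓⬛⬜⬛⬜⬛⬛❓
❓❓⬛⬛⬜⬛⬜⬛⬛❓
❓⬜⬜⬜🚪⬜🚪⬛⬛❓
❓⬜⬜⬜⬜🔴⬜⬛⬛❓
❓⬜⬜⬜⬜⬜⬜⬛⬛❓
❓⬛⬛⬛⬜⬛⬛⬛⬛❓
❓⬛⬛⬛⬜⬛⬛⬛⬛❓
❓❓❓❓❓❓❓❓❓❓

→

❓❓❓❓❓❓❓❓❓❓
❓❓❓❓❓❓❓❓❓❓
❓❓⬛⬜⬛⬜⬛⬛❓❓
❓⬛⬛⬜⬛⬜⬛⬛❓❓
⬜⬜⬜🚪⬜🚪⬛⬛❓❓
⬜⬜⬜⬜⬜🔴⬛⬛❓❓
⬜⬜⬜⬜⬜⬜⬛⬛❓❓
⬛⬛⬛⬜⬛⬛⬛⬛❓❓
⬛⬛⬛⬜⬛⬛⬛⬛❓❓
❓❓❓❓❓❓❓❓❓❓

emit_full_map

❓❓⬛⬜⬛⬜⬛⬛
❓⬛⬛⬜⬛⬜⬛⬛
⬜⬜⬜🚪⬜🚪⬛⬛
⬜⬜⬜⬜⬜🔴⬛⬛
⬜⬜⬜⬜⬜⬜⬛⬛
⬛⬛⬛⬜⬛⬛⬛⬛
⬛⬛⬛⬜⬛⬛⬛⬛

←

❓❓❓❓❓❓❓❓❓❓
❓❓❓❓❓❓❓❓❓❓
❓❓❓⬛⬜⬛⬜⬛⬛❓
❓❓⬛⬛⬜⬛⬜⬛⬛❓
❓⬜⬜⬜🚪⬜🚪⬛⬛❓
❓⬜⬜⬜⬜🔴⬜⬛⬛❓
❓⬜⬜⬜⬜⬜⬜⬛⬛❓
❓⬛⬛⬛⬜⬛⬛⬛⬛❓
❓⬛⬛⬛⬜⬛⬛⬛⬛❓
❓❓❓❓❓❓❓❓❓❓

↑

❓❓❓❓❓❓❓❓❓❓
❓❓❓❓❓❓❓❓❓❓
❓❓❓❓❓❓❓❓❓❓
❓❓❓⬛⬜⬛⬜⬛⬛❓
❓❓⬛⬛⬜⬛⬜⬛⬛❓
❓⬜⬜⬜🚪🔴🚪⬛⬛❓
❓⬜⬜⬜⬜⬜⬜⬛⬛❓
❓⬜⬜⬜⬜⬜⬜⬛⬛❓
❓⬛⬛⬛⬜⬛⬛⬛⬛❓
❓⬛⬛⬛⬜⬛⬛⬛⬛❓


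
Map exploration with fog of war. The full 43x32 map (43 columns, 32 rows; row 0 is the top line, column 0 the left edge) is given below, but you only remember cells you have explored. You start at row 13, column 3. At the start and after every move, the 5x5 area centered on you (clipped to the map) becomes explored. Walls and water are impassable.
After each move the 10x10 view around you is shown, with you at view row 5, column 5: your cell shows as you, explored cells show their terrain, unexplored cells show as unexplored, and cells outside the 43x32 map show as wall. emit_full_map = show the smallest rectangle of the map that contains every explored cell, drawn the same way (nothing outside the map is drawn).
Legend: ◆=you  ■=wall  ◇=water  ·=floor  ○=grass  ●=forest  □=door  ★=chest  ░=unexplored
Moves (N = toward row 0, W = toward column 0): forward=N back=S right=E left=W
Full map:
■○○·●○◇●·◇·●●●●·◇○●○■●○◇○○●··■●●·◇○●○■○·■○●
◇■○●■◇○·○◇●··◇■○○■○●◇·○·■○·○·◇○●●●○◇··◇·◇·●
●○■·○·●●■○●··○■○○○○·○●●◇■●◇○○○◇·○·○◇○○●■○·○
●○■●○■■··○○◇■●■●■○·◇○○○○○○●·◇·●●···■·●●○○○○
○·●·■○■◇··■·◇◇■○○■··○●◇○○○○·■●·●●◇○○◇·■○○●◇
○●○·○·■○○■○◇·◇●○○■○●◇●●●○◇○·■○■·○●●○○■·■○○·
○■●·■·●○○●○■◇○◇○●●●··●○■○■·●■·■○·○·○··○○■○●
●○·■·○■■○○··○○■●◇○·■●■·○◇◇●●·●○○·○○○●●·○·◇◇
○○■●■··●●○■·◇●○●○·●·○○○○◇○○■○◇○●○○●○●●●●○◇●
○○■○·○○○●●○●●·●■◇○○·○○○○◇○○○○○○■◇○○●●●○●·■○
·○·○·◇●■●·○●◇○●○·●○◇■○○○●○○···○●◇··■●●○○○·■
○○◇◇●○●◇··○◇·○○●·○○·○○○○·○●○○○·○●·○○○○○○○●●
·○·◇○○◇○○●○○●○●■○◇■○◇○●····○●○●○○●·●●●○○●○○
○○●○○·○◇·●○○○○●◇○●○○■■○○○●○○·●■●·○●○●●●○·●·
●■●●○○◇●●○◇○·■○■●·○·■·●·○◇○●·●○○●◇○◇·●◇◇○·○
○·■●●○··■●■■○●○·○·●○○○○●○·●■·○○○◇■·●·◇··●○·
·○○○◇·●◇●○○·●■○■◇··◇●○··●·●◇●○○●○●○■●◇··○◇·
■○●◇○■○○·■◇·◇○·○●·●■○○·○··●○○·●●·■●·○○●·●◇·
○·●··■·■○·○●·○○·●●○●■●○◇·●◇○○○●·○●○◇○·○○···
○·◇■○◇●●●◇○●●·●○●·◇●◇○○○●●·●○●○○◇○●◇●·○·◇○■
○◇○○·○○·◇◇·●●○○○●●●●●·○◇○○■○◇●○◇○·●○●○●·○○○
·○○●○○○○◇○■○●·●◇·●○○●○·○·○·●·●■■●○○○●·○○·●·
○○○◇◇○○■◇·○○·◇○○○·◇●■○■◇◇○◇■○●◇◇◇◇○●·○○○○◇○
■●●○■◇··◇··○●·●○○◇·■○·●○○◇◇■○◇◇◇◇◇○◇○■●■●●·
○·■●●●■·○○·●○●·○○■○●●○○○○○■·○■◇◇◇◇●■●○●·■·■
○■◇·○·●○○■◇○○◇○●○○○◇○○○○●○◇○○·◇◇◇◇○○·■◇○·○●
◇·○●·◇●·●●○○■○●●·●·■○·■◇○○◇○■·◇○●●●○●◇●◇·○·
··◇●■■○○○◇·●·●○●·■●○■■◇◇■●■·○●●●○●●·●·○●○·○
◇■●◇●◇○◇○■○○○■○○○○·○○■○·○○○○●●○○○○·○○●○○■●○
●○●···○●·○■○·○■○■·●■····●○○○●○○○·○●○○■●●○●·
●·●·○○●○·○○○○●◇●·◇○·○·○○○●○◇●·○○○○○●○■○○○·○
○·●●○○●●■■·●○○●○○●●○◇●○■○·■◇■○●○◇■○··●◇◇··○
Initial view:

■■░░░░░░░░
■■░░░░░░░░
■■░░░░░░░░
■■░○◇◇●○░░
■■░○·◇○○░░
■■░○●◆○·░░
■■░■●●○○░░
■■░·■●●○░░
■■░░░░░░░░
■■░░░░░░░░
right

■░░░░░░░░░
■░░░░░░░░░
■░░░░░░░░░
■░○◇◇●○●░░
■░○·◇○○◇░░
■░○●○◆·○░░
■░■●●○○◇░░
■░·■●●○·░░
■░░░░░░░░░
■░░░░░░░░░

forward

■░░░░░░░░░
■░░░░░░░░░
■░░░░░░░░░
■░░·○·◇●░░
■░○◇◇●○●░░
■░○·◇◆○◇░░
■░○●○○·○░░
■░■●●○○◇░░
■░·■●●○·░░
■░░░░░░░░░

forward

■░░░░░░░░░
■░░░░░░░░░
■░░░░░░░░░
■░░■○·○○░░
■░░·○·◇●░░
■░○◇◇◆○●░░
■░○·◇○○◇░░
■░○●○○·○░░
■░■●●○○◇░░
■░·■●●○·░░

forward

■░░░░░░░░░
■░░░░░░░░░
■░░░░░░░░░
■░░■●■··░░
■░░■○·○○░░
■░░·○◆◇●░░
■░○◇◇●○●░░
■░○·◇○○◇░░
■░○●○○·○░░
■░■●●○○◇░░

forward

■░░░░░░░░░
■░░░░░░░░░
■░░░░░░░░░
■░░·■·○■░░
■░░■●■··░░
■░░■○◆○○░░
■░░·○·◇●░░
■░○◇◇●○●░░
■░○·◇○○◇░░
■░○●○○·○░░

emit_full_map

░·■·○■
░■●■··
░■○◆○○
░·○·◇●
○◇◇●○●
○·◇○○◇
○●○○·○
■●●○○◇
·■●●○·

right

░░░░░░░░░░
░░░░░░░░░░
░░░░░░░░░░
░░·■·○■■░░
░░■●■··●░░
░░■○·◆○○░░
░░·○·◇●■░░
░○◇◇●○●◇░░
░○·◇○○◇░░░
░○●○○·○░░░

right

░░░░░░░░░░
░░░░░░░░░░
░░░░░░░░░░
░·■·○■■○░░
░■●■··●●░░
░■○·○◆○●░░
░·○·◇●■●░░
○◇◇●○●◇·░░
○·◇○○◇░░░░
○●○○·○░░░░

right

░░░░░░░░░░
░░░░░░░░░░
░░░░░░░░░░
·■·○■■○○░░
■●■··●●○░░
■○·○○◆●●░░
·○·◇●■●·░░
◇◇●○●◇··░░
·◇○○◇░░░░░
●○○·○░░░░░

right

░░░░░░░░░░
░░░░░░░░░░
░░░░░░░░░░
■·○■■○○·░░
●■··●●○■░░
○·○○○◆●○░░
○·◇●■●·○░░
◇●○●◇··○░░
◇○○◇░░░░░░
○○·○░░░░░░

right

░░░░░░░░░░
░░░░░░░░░░
░░░░░░░░░░
·○■■○○··░░
■··●●○■·░░
·○○○●◆○●░░
·◇●■●·○●░░
●○●◇··○◇░░
○○◇░░░░░░░
○·○░░░░░░░

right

░░░░░░░░░░
░░░░░░░░░░
░░░░░░░░░░
○■■○○··○░░
··●●○■·◇░░
○○○●●◆●●░░
◇●■●·○●◇░░
○●◇··○◇·░░
○◇░░░░░░░░
·○░░░░░░░░

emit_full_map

░·■·○■■○○··○
░■●■··●●○■·◇
░■○·○○○●●◆●●
░·○·◇●■●·○●◇
○◇◇●○●◇··○◇·
○·◇○○◇░░░░░░
○●○○·○░░░░░░
■●●○○◇░░░░░░
·■●●○·░░░░░░

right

░░░░░░░░░░
░░░░░░░░░░
░░░░░░░░░░
■■○○··○○░░
·●●○■·◇●░░
○○●●○◆●·░░
●■●·○●◇○░░
●◇··○◇·○░░
◇░░░░░░░░░
○░░░░░░░░░

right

░░░░░░░░░░
░░░░░░░░░░
░░░░░░░░░░
■○○··○○■░░
●●○■·◇●○░░
○●●○●◆·●░░
■●·○●◇○●░░
◇··○◇·○○░░
░░░░░░░░░░
░░░░░░░░░░

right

░░░░░░░░░░
░░░░░░░░░░
░░░░░░░░░░
○○··○○■●░░
●○■·◇●○●░░
●●○●●◆●■░░
●·○●◇○●○░░
··○◇·○○●░░
░░░░░░░░░░
░░░░░░░░░░

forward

░░░░░░░░░░
░░░░░░░░░░
░░░░░░░░░░
░░░■◇○◇○░░
○○··○○■●░░
●○■·◇◆○●░░
●●○●●·●■░░
●·○●◇○●○░░
··○◇·○○●░░
░░░░░░░░░░

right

░░░░░░░░░░
░░░░░░░░░░
░░░░░░░░░░
░░■◇○◇○●░░
○··○○■●◇░░
○■·◇●◆●○░░
●○●●·●■◇░░
·○●◇○●○·░░
·○◇·○○●░░░
░░░░░░░░░░

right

░░░░░░░░░░
░░░░░░░░░░
░░░░░░░░░░
░■◇○◇○●●░░
··○○■●◇○░░
■·◇●○◆○·░░
○●●·●■◇○░░
○●◇○●○·●░░
○◇·○○●░░░░
░░░░░░░░░░

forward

░░░░░░░░░░
░░░░░░░░░░
░░░░░░░░░░
░░░◇●○○■░░
░■◇○◇○●●░░
··○○■◆◇○░░
■·◇●○●○·░░
○●●·●■◇○░░
○●◇○●○·●░░
○◇·○○●░░░░

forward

░░░░░░░░░░
░░░░░░░░░░
░░░░░░░░░░
░░░◇■○○■░░
░░░◇●○○■░░
░■◇○◇◆●●░░
··○○■●◇○░░
■·◇●○●○·░░
○●●·●■◇○░░
○●◇○●○·●░░

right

░░░░░░░░░░
░░░░░░░░░░
░░░░░░░░░░
░░◇■○○■·░░
░░◇●○○■○░░
■◇○◇○◆●●░░
·○○■●◇○·░░
·◇●○●○·●░░
●●·●■◇○░░░
●◇○●○·●░░░

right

░░░░░░░░░░
░░░░░░░░░░
░░░░░░░░░░
░◇■○○■··░░
░◇●○○■○●░░
◇○◇○●◆●·░░
○○■●◇○·■░░
◇●○●○·●·░░
●·●■◇○░░░░
◇○●○·●░░░░

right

░░░░░░░░░░
░░░░░░░░░░
░░░░░░░░░░
◇■○○■··○░░
◇●○○■○●◇░░
○◇○●●◆··░░
○■●◇○·■●░░
●○●○·●·○░░
·●■◇○░░░░░
○●○·●░░░░░

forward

░░░░░░░░░░
░░░░░░░░░░
░░░░░░░░░░
░░░■○·◇○░░
◇■○○■··○░░
◇●○○■◆●◇░░
○◇○●●●··░░
○■●◇○·■●░░
●○●○·●·○░░
·●■◇○░░░░░

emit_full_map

░░░░░░░░░░░░░░░■○·◇○
░░░░░░░░░░░░◇■○○■··○
░░░░░░░░░░░░◇●○○■◆●◇
░░░░░░░░░░■◇○◇○●●●··
░·■·○■■○○··○○■●◇○·■●
░■●■··●●○■·◇●○●○·●·○
░■○·○○○●●○●●·●■◇○░░░
░·○·◇●■●·○●◇○●○·●░░░
○◇◇●○●◇··○◇·○○●░░░░░
○·◇○○◇░░░░░░░░░░░░░░
○●○○·○░░░░░░░░░░░░░░
■●●○○◇░░░░░░░░░░░░░░
·■●●○·░░░░░░░░░░░░░░

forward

■■■■■■■■■■
░░░░░░░░░░
░░░░░░░░░░
░░░○○○·○░░
░░░■○·◇○░░
◇■○○■◆·○░░
◇●○○■○●◇░░
○◇○●●●··░░
○■●◇○·■●░░
●○●○·●·○░░

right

■■■■■■■■■■
░░░░░░░░░░
░░░░░░░░░░
░░○○○·○●░░
░░■○·◇○○░░
■○○■·◆○●░░
●○○■○●◇●░░
◇○●●●··●░░
■●◇○·■●░░░
○●○·●·○░░░

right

■■■■■■■■■■
░░░░░░░░░░
░░░░░░░░░░
░○○○·○●●░░
░■○·◇○○○░░
○○■··◆●◇░░
○○■○●◇●●░░
○●●●··●○░░
●◇○·■●░░░░
●○·●·○░░░░

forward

■■■■■■■■■■
■■■■■■■■■■
░░░░░░░░░░
░░░○●◇·○░░
░○○○·○●●░░
░■○·◇◆○○░░
○○■··○●◇░░
○○■○●◇●●░░
○●●●··●○░░
●◇○·■●░░░░

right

■■■■■■■■■■
■■■■■■■■■■
░░░░░░░░░░
░░○●◇·○·░░
○○○·○●●◇░░
■○·◇○◆○○░░
○■··○●◇○░░
○■○●◇●●●░░
●●●··●○░░░
◇○·■●░░░░░

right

■■■■■■■■■■
■■■■■■■■■■
░░░░░░░░░░
░○●◇·○·■░░
○○·○●●◇■░░
○·◇○○◆○○░░
■··○●◇○○░░
■○●◇●●●○░░
●●··●○░░░░
○·■●░░░░░░

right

■■■■■■■■■■
■■■■■■■■■■
░░░░░░░░░░
○●◇·○·■○░░
○·○●●◇■●░░
·◇○○○◆○○░░
··○●◇○○○░░
○●◇●●●○◇░░
●··●○░░░░░
·■●░░░░░░░

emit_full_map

░░░░░░░░░░░░░░░░░○●◇·○·■○
░░░░░░░░░░░░░░░○○○·○●●◇■●
░░░░░░░░░░░░░░░■○·◇○○○◆○○
░░░░░░░░░░░░◇■○○■··○●◇○○○
░░░░░░░░░░░░◇●○○■○●◇●●●○◇
░░░░░░░░░░■◇○◇○●●●··●○░░░
░·■·○■■○○··○○■●◇○·■●░░░░░
░■●■··●●○■·◇●○●○·●·○░░░░░
░■○·○○○●●○●●·●■◇○░░░░░░░░
░·○·◇●■●·○●◇○●○·●░░░░░░░░
○◇◇●○●◇··○◇·○○●░░░░░░░░░░
○·◇○○◇░░░░░░░░░░░░░░░░░░░
○●○○·○░░░░░░░░░░░░░░░░░░░
■●●○○◇░░░░░░░░░░░░░░░░░░░
·■●●○·░░░░░░░░░░░░░░░░░░░


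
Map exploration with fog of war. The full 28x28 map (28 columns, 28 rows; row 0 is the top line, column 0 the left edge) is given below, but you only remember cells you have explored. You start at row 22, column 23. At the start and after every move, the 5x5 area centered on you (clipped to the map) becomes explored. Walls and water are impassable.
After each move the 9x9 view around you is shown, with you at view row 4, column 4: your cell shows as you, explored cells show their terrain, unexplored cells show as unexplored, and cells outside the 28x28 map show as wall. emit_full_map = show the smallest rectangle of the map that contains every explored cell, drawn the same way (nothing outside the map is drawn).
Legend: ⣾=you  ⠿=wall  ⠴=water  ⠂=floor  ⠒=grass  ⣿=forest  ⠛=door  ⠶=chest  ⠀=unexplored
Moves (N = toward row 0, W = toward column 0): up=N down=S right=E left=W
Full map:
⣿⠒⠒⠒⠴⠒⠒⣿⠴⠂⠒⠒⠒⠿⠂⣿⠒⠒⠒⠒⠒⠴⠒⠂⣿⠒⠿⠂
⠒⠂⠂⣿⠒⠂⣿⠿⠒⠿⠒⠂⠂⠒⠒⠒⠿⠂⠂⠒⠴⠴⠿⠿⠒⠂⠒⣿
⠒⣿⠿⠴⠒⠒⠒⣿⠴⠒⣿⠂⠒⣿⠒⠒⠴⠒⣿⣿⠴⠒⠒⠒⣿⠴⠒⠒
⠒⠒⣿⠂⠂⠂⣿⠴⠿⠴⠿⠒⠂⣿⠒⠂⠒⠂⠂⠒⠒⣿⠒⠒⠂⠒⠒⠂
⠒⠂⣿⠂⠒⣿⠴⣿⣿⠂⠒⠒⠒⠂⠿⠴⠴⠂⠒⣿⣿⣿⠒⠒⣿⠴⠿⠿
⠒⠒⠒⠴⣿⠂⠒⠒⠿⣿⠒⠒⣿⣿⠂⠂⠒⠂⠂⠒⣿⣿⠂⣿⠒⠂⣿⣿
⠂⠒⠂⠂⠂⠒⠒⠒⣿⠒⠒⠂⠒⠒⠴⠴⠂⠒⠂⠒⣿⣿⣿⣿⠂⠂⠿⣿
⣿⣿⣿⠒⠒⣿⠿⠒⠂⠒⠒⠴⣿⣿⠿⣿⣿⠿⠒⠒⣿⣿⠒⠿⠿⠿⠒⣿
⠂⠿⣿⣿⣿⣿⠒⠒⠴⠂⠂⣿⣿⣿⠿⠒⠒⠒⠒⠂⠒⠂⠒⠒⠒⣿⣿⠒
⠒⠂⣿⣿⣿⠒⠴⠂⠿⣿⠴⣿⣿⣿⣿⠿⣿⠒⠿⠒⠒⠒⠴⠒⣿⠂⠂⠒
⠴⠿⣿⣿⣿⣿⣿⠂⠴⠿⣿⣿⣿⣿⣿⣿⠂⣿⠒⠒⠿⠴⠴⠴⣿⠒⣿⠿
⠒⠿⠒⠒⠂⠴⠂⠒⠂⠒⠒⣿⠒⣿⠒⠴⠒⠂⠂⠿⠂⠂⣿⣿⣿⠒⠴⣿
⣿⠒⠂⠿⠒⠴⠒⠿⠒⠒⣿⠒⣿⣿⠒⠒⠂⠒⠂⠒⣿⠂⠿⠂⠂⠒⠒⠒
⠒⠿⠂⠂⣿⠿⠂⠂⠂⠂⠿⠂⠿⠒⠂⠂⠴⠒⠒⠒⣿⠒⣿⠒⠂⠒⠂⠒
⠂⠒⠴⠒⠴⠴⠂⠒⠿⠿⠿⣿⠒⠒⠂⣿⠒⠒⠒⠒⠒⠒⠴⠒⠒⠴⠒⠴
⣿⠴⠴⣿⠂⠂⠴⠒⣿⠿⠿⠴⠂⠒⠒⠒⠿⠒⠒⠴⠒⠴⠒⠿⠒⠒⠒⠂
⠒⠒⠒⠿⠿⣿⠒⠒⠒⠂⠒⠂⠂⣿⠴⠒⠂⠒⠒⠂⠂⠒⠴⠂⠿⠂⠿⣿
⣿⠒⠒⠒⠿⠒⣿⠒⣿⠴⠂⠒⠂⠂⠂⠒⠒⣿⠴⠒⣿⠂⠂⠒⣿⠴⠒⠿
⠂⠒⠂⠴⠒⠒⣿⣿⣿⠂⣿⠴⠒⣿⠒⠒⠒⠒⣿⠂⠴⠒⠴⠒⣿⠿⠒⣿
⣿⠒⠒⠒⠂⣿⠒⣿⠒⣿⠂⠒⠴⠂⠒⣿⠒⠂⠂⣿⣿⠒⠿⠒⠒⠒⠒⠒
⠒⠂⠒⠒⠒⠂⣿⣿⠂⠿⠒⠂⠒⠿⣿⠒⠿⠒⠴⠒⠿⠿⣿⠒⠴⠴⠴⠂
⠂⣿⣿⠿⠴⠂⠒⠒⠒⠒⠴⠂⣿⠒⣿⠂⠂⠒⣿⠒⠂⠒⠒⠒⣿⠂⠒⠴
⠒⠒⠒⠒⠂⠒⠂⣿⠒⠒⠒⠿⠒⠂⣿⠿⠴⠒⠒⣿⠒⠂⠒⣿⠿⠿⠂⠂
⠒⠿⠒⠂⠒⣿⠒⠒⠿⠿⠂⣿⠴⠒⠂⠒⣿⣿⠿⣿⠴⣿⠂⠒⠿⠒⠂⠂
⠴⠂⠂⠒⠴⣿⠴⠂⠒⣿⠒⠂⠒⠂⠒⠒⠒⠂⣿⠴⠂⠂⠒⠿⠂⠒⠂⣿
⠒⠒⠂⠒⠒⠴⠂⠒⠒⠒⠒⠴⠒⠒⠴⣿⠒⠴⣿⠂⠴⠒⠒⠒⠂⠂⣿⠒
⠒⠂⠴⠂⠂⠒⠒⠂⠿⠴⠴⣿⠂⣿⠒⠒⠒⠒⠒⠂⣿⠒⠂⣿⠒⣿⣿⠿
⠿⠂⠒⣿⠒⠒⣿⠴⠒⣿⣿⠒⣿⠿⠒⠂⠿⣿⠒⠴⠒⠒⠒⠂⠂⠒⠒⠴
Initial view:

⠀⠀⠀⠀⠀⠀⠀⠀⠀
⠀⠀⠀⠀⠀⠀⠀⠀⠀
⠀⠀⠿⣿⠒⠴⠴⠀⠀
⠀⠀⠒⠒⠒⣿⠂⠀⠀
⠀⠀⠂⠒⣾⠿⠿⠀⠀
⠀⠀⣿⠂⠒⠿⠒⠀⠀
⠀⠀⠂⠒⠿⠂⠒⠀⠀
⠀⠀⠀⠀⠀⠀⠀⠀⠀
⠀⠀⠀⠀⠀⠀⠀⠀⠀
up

⠀⠀⠀⠀⠀⠀⠀⠀⠀
⠀⠀⠀⠀⠀⠀⠀⠀⠀
⠀⠀⠒⠿⠒⠒⠒⠀⠀
⠀⠀⠿⣿⠒⠴⠴⠀⠀
⠀⠀⠒⠒⣾⣿⠂⠀⠀
⠀⠀⠂⠒⣿⠿⠿⠀⠀
⠀⠀⣿⠂⠒⠿⠒⠀⠀
⠀⠀⠂⠒⠿⠂⠒⠀⠀
⠀⠀⠀⠀⠀⠀⠀⠀⠀

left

⠀⠀⠀⠀⠀⠀⠀⠀⠀
⠀⠀⠀⠀⠀⠀⠀⠀⠀
⠀⠀⣿⠒⠿⠒⠒⠒⠀
⠀⠀⠿⠿⣿⠒⠴⠴⠀
⠀⠀⠂⠒⣾⠒⣿⠂⠀
⠀⠀⠒⠂⠒⣿⠿⠿⠀
⠀⠀⠴⣿⠂⠒⠿⠒⠀
⠀⠀⠀⠂⠒⠿⠂⠒⠀
⠀⠀⠀⠀⠀⠀⠀⠀⠀

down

⠀⠀⠀⠀⠀⠀⠀⠀⠀
⠀⠀⣿⠒⠿⠒⠒⠒⠀
⠀⠀⠿⠿⣿⠒⠴⠴⠀
⠀⠀⠂⠒⠒⠒⣿⠂⠀
⠀⠀⠒⠂⣾⣿⠿⠿⠀
⠀⠀⠴⣿⠂⠒⠿⠒⠀
⠀⠀⠂⠂⠒⠿⠂⠒⠀
⠀⠀⠀⠀⠀⠀⠀⠀⠀
⠀⠀⠀⠀⠀⠀⠀⠀⠀

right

⠀⠀⠀⠀⠀⠀⠀⠀⠀
⠀⣿⠒⠿⠒⠒⠒⠀⠀
⠀⠿⠿⣿⠒⠴⠴⠀⠀
⠀⠂⠒⠒⠒⣿⠂⠀⠀
⠀⠒⠂⠒⣾⠿⠿⠀⠀
⠀⠴⣿⠂⠒⠿⠒⠀⠀
⠀⠂⠂⠒⠿⠂⠒⠀⠀
⠀⠀⠀⠀⠀⠀⠀⠀⠀
⠀⠀⠀⠀⠀⠀⠀⠀⠀

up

⠀⠀⠀⠀⠀⠀⠀⠀⠀
⠀⠀⠀⠀⠀⠀⠀⠀⠀
⠀⣿⠒⠿⠒⠒⠒⠀⠀
⠀⠿⠿⣿⠒⠴⠴⠀⠀
⠀⠂⠒⠒⣾⣿⠂⠀⠀
⠀⠒⠂⠒⣿⠿⠿⠀⠀
⠀⠴⣿⠂⠒⠿⠒⠀⠀
⠀⠂⠂⠒⠿⠂⠒⠀⠀
⠀⠀⠀⠀⠀⠀⠀⠀⠀

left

⠀⠀⠀⠀⠀⠀⠀⠀⠀
⠀⠀⠀⠀⠀⠀⠀⠀⠀
⠀⠀⣿⠒⠿⠒⠒⠒⠀
⠀⠀⠿⠿⣿⠒⠴⠴⠀
⠀⠀⠂⠒⣾⠒⣿⠂⠀
⠀⠀⠒⠂⠒⣿⠿⠿⠀
⠀⠀⠴⣿⠂⠒⠿⠒⠀
⠀⠀⠂⠂⠒⠿⠂⠒⠀
⠀⠀⠀⠀⠀⠀⠀⠀⠀

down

⠀⠀⠀⠀⠀⠀⠀⠀⠀
⠀⠀⣿⠒⠿⠒⠒⠒⠀
⠀⠀⠿⠿⣿⠒⠴⠴⠀
⠀⠀⠂⠒⠒⠒⣿⠂⠀
⠀⠀⠒⠂⣾⣿⠿⠿⠀
⠀⠀⠴⣿⠂⠒⠿⠒⠀
⠀⠀⠂⠂⠒⠿⠂⠒⠀
⠀⠀⠀⠀⠀⠀⠀⠀⠀
⠀⠀⠀⠀⠀⠀⠀⠀⠀

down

⠀⠀⣿⠒⠿⠒⠒⠒⠀
⠀⠀⠿⠿⣿⠒⠴⠴⠀
⠀⠀⠂⠒⠒⠒⣿⠂⠀
⠀⠀⠒⠂⠒⣿⠿⠿⠀
⠀⠀⠴⣿⣾⠒⠿⠒⠀
⠀⠀⠂⠂⠒⠿⠂⠒⠀
⠀⠀⠴⠒⠒⠒⠂⠀⠀
⠀⠀⠀⠀⠀⠀⠀⠀⠀
⠀⠀⠀⠀⠀⠀⠀⠀⠀

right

⠀⣿⠒⠿⠒⠒⠒⠀⠀
⠀⠿⠿⣿⠒⠴⠴⠀⠀
⠀⠂⠒⠒⠒⣿⠂⠀⠀
⠀⠒⠂⠒⣿⠿⠿⠀⠀
⠀⠴⣿⠂⣾⠿⠒⠀⠀
⠀⠂⠂⠒⠿⠂⠒⠀⠀
⠀⠴⠒⠒⠒⠂⠂⠀⠀
⠀⠀⠀⠀⠀⠀⠀⠀⠀
⠀⠀⠀⠀⠀⠀⠀⠀⠀

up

⠀⠀⠀⠀⠀⠀⠀⠀⠀
⠀⣿⠒⠿⠒⠒⠒⠀⠀
⠀⠿⠿⣿⠒⠴⠴⠀⠀
⠀⠂⠒⠒⠒⣿⠂⠀⠀
⠀⠒⠂⠒⣾⠿⠿⠀⠀
⠀⠴⣿⠂⠒⠿⠒⠀⠀
⠀⠂⠂⠒⠿⠂⠒⠀⠀
⠀⠴⠒⠒⠒⠂⠂⠀⠀
⠀⠀⠀⠀⠀⠀⠀⠀⠀

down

⠀⣿⠒⠿⠒⠒⠒⠀⠀
⠀⠿⠿⣿⠒⠴⠴⠀⠀
⠀⠂⠒⠒⠒⣿⠂⠀⠀
⠀⠒⠂⠒⣿⠿⠿⠀⠀
⠀⠴⣿⠂⣾⠿⠒⠀⠀
⠀⠂⠂⠒⠿⠂⠒⠀⠀
⠀⠴⠒⠒⠒⠂⠂⠀⠀
⠀⠀⠀⠀⠀⠀⠀⠀⠀
⠀⠀⠀⠀⠀⠀⠀⠀⠀

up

⠀⠀⠀⠀⠀⠀⠀⠀⠀
⠀⣿⠒⠿⠒⠒⠒⠀⠀
⠀⠿⠿⣿⠒⠴⠴⠀⠀
⠀⠂⠒⠒⠒⣿⠂⠀⠀
⠀⠒⠂⠒⣾⠿⠿⠀⠀
⠀⠴⣿⠂⠒⠿⠒⠀⠀
⠀⠂⠂⠒⠿⠂⠒⠀⠀
⠀⠴⠒⠒⠒⠂⠂⠀⠀
⠀⠀⠀⠀⠀⠀⠀⠀⠀

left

⠀⠀⠀⠀⠀⠀⠀⠀⠀
⠀⠀⣿⠒⠿⠒⠒⠒⠀
⠀⠀⠿⠿⣿⠒⠴⠴⠀
⠀⠀⠂⠒⠒⠒⣿⠂⠀
⠀⠀⠒⠂⣾⣿⠿⠿⠀
⠀⠀⠴⣿⠂⠒⠿⠒⠀
⠀⠀⠂⠂⠒⠿⠂⠒⠀
⠀⠀⠴⠒⠒⠒⠂⠂⠀
⠀⠀⠀⠀⠀⠀⠀⠀⠀

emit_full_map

⣿⠒⠿⠒⠒⠒
⠿⠿⣿⠒⠴⠴
⠂⠒⠒⠒⣿⠂
⠒⠂⣾⣿⠿⠿
⠴⣿⠂⠒⠿⠒
⠂⠂⠒⠿⠂⠒
⠴⠒⠒⠒⠂⠂

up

⠀⠀⠀⠀⠀⠀⠀⠀⠀
⠀⠀⠀⠀⠀⠀⠀⠀⠀
⠀⠀⣿⠒⠿⠒⠒⠒⠀
⠀⠀⠿⠿⣿⠒⠴⠴⠀
⠀⠀⠂⠒⣾⠒⣿⠂⠀
⠀⠀⠒⠂⠒⣿⠿⠿⠀
⠀⠀⠴⣿⠂⠒⠿⠒⠀
⠀⠀⠂⠂⠒⠿⠂⠒⠀
⠀⠀⠴⠒⠒⠒⠂⠂⠀

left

⠀⠀⠀⠀⠀⠀⠀⠀⠀
⠀⠀⠀⠀⠀⠀⠀⠀⠀
⠀⠀⣿⣿⠒⠿⠒⠒⠒
⠀⠀⠒⠿⠿⣿⠒⠴⠴
⠀⠀⠒⠂⣾⠒⠒⣿⠂
⠀⠀⣿⠒⠂⠒⣿⠿⠿
⠀⠀⣿⠴⣿⠂⠒⠿⠒
⠀⠀⠀⠂⠂⠒⠿⠂⠒
⠀⠀⠀⠴⠒⠒⠒⠂⠂

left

⠀⠀⠀⠀⠀⠀⠀⠀⠀
⠀⠀⠀⠀⠀⠀⠀⠀⠀
⠀⠀⠂⣿⣿⠒⠿⠒⠒
⠀⠀⠴⠒⠿⠿⣿⠒⠴
⠀⠀⣿⠒⣾⠒⠒⠒⣿
⠀⠀⠒⣿⠒⠂⠒⣿⠿
⠀⠀⠿⣿⠴⣿⠂⠒⠿
⠀⠀⠀⠀⠂⠂⠒⠿⠂
⠀⠀⠀⠀⠴⠒⠒⠒⠂

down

⠀⠀⠀⠀⠀⠀⠀⠀⠀
⠀⠀⠂⣿⣿⠒⠿⠒⠒
⠀⠀⠴⠒⠿⠿⣿⠒⠴
⠀⠀⣿⠒⠂⠒⠒⠒⣿
⠀⠀⠒⣿⣾⠂⠒⣿⠿
⠀⠀⠿⣿⠴⣿⠂⠒⠿
⠀⠀⣿⠴⠂⠂⠒⠿⠂
⠀⠀⠀⠀⠴⠒⠒⠒⠂
⠀⠀⠀⠀⠀⠀⠀⠀⠀

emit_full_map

⠂⣿⣿⠒⠿⠒⠒⠒
⠴⠒⠿⠿⣿⠒⠴⠴
⣿⠒⠂⠒⠒⠒⣿⠂
⠒⣿⣾⠂⠒⣿⠿⠿
⠿⣿⠴⣿⠂⠒⠿⠒
⣿⠴⠂⠂⠒⠿⠂⠒
⠀⠀⠴⠒⠒⠒⠂⠂

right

⠀⠀⠀⠀⠀⠀⠀⠀⠀
⠀⠂⣿⣿⠒⠿⠒⠒⠒
⠀⠴⠒⠿⠿⣿⠒⠴⠴
⠀⣿⠒⠂⠒⠒⠒⣿⠂
⠀⠒⣿⠒⣾⠒⣿⠿⠿
⠀⠿⣿⠴⣿⠂⠒⠿⠒
⠀⣿⠴⠂⠂⠒⠿⠂⠒
⠀⠀⠀⠴⠒⠒⠒⠂⠂
⠀⠀⠀⠀⠀⠀⠀⠀⠀

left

⠀⠀⠀⠀⠀⠀⠀⠀⠀
⠀⠀⠂⣿⣿⠒⠿⠒⠒
⠀⠀⠴⠒⠿⠿⣿⠒⠴
⠀⠀⣿⠒⠂⠒⠒⠒⣿
⠀⠀⠒⣿⣾⠂⠒⣿⠿
⠀⠀⠿⣿⠴⣿⠂⠒⠿
⠀⠀⣿⠴⠂⠂⠒⠿⠂
⠀⠀⠀⠀⠴⠒⠒⠒⠂
⠀⠀⠀⠀⠀⠀⠀⠀⠀

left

⠀⠀⠀⠀⠀⠀⠀⠀⠀
⠀⠀⠀⠂⣿⣿⠒⠿⠒
⠀⠀⠒⠴⠒⠿⠿⣿⠒
⠀⠀⠒⣿⠒⠂⠒⠒⠒
⠀⠀⠒⠒⣾⠒⠂⠒⣿
⠀⠀⣿⠿⣿⠴⣿⠂⠒
⠀⠀⠂⣿⠴⠂⠂⠒⠿
⠀⠀⠀⠀⠀⠴⠒⠒⠒
⠀⠀⠀⠀⠀⠀⠀⠀⠀

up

⠀⠀⠀⠀⠀⠀⠀⠀⠀
⠀⠀⠀⠀⠀⠀⠀⠀⠀
⠀⠀⠂⠂⣿⣿⠒⠿⠒
⠀⠀⠒⠴⠒⠿⠿⣿⠒
⠀⠀⠒⣿⣾⠂⠒⠒⠒
⠀⠀⠒⠒⣿⠒⠂⠒⣿
⠀⠀⣿⠿⣿⠴⣿⠂⠒
⠀⠀⠂⣿⠴⠂⠂⠒⠿
⠀⠀⠀⠀⠀⠴⠒⠒⠒

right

⠀⠀⠀⠀⠀⠀⠀⠀⠀
⠀⠀⠀⠀⠀⠀⠀⠀⠀
⠀⠂⠂⣿⣿⠒⠿⠒⠒
⠀⠒⠴⠒⠿⠿⣿⠒⠴
⠀⠒⣿⠒⣾⠒⠒⠒⣿
⠀⠒⠒⣿⠒⠂⠒⣿⠿
⠀⣿⠿⣿⠴⣿⠂⠒⠿
⠀⠂⣿⠴⠂⠂⠒⠿⠂
⠀⠀⠀⠀⠴⠒⠒⠒⠂

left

⠀⠀⠀⠀⠀⠀⠀⠀⠀
⠀⠀⠀⠀⠀⠀⠀⠀⠀
⠀⠀⠂⠂⣿⣿⠒⠿⠒
⠀⠀⠒⠴⠒⠿⠿⣿⠒
⠀⠀⠒⣿⣾⠂⠒⠒⠒
⠀⠀⠒⠒⣿⠒⠂⠒⣿
⠀⠀⣿⠿⣿⠴⣿⠂⠒
⠀⠀⠂⣿⠴⠂⠂⠒⠿
⠀⠀⠀⠀⠀⠴⠒⠒⠒

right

⠀⠀⠀⠀⠀⠀⠀⠀⠀
⠀⠀⠀⠀⠀⠀⠀⠀⠀
⠀⠂⠂⣿⣿⠒⠿⠒⠒
⠀⠒⠴⠒⠿⠿⣿⠒⠴
⠀⠒⣿⠒⣾⠒⠒⠒⣿
⠀⠒⠒⣿⠒⠂⠒⣿⠿
⠀⣿⠿⣿⠴⣿⠂⠒⠿
⠀⠂⣿⠴⠂⠂⠒⠿⠂
⠀⠀⠀⠀⠴⠒⠒⠒⠂

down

⠀⠀⠀⠀⠀⠀⠀⠀⠀
⠀⠂⠂⣿⣿⠒⠿⠒⠒
⠀⠒⠴⠒⠿⠿⣿⠒⠴
⠀⠒⣿⠒⠂⠒⠒⠒⣿
⠀⠒⠒⣿⣾⠂⠒⣿⠿
⠀⣿⠿⣿⠴⣿⠂⠒⠿
⠀⠂⣿⠴⠂⠂⠒⠿⠂
⠀⠀⠀⠀⠴⠒⠒⠒⠂
⠀⠀⠀⠀⠀⠀⠀⠀⠀

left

⠀⠀⠀⠀⠀⠀⠀⠀⠀
⠀⠀⠂⠂⣿⣿⠒⠿⠒
⠀⠀⠒⠴⠒⠿⠿⣿⠒
⠀⠀⠒⣿⠒⠂⠒⠒⠒
⠀⠀⠒⠒⣾⠒⠂⠒⣿
⠀⠀⣿⠿⣿⠴⣿⠂⠒
⠀⠀⠂⣿⠴⠂⠂⠒⠿
⠀⠀⠀⠀⠀⠴⠒⠒⠒
⠀⠀⠀⠀⠀⠀⠀⠀⠀

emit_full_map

⠂⠂⣿⣿⠒⠿⠒⠒⠒
⠒⠴⠒⠿⠿⣿⠒⠴⠴
⠒⣿⠒⠂⠒⠒⠒⣿⠂
⠒⠒⣾⠒⠂⠒⣿⠿⠿
⣿⠿⣿⠴⣿⠂⠒⠿⠒
⠂⣿⠴⠂⠂⠒⠿⠂⠒
⠀⠀⠀⠴⠒⠒⠒⠂⠂

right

⠀⠀⠀⠀⠀⠀⠀⠀⠀
⠀⠂⠂⣿⣿⠒⠿⠒⠒
⠀⠒⠴⠒⠿⠿⣿⠒⠴
⠀⠒⣿⠒⠂⠒⠒⠒⣿
⠀⠒⠒⣿⣾⠂⠒⣿⠿
⠀⣿⠿⣿⠴⣿⠂⠒⠿
⠀⠂⣿⠴⠂⠂⠒⠿⠂
⠀⠀⠀⠀⠴⠒⠒⠒⠂
⠀⠀⠀⠀⠀⠀⠀⠀⠀

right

⠀⠀⠀⠀⠀⠀⠀⠀⠀
⠂⠂⣿⣿⠒⠿⠒⠒⠒
⠒⠴⠒⠿⠿⣿⠒⠴⠴
⠒⣿⠒⠂⠒⠒⠒⣿⠂
⠒⠒⣿⠒⣾⠒⣿⠿⠿
⣿⠿⣿⠴⣿⠂⠒⠿⠒
⠂⣿⠴⠂⠂⠒⠿⠂⠒
⠀⠀⠀⠴⠒⠒⠒⠂⠂
⠀⠀⠀⠀⠀⠀⠀⠀⠀

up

⠀⠀⠀⠀⠀⠀⠀⠀⠀
⠀⠀⠀⠀⠀⠀⠀⠀⠀
⠂⠂⣿⣿⠒⠿⠒⠒⠒
⠒⠴⠒⠿⠿⣿⠒⠴⠴
⠒⣿⠒⠂⣾⠒⠒⣿⠂
⠒⠒⣿⠒⠂⠒⣿⠿⠿
⣿⠿⣿⠴⣿⠂⠒⠿⠒
⠂⣿⠴⠂⠂⠒⠿⠂⠒
⠀⠀⠀⠴⠒⠒⠒⠂⠂

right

⠀⠀⠀⠀⠀⠀⠀⠀⠀
⠀⠀⠀⠀⠀⠀⠀⠀⠀
⠂⣿⣿⠒⠿⠒⠒⠒⠀
⠴⠒⠿⠿⣿⠒⠴⠴⠀
⣿⠒⠂⠒⣾⠒⣿⠂⠀
⠒⣿⠒⠂⠒⣿⠿⠿⠀
⠿⣿⠴⣿⠂⠒⠿⠒⠀
⣿⠴⠂⠂⠒⠿⠂⠒⠀
⠀⠀⠴⠒⠒⠒⠂⠂⠀

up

⠀⠀⠀⠀⠀⠀⠀⠀⠀
⠀⠀⠀⠀⠀⠀⠀⠀⠀
⠀⠀⠴⠒⠴⠒⣿⠀⠀
⠂⣿⣿⠒⠿⠒⠒⠒⠀
⠴⠒⠿⠿⣾⠒⠴⠴⠀
⣿⠒⠂⠒⠒⠒⣿⠂⠀
⠒⣿⠒⠂⠒⣿⠿⠿⠀
⠿⣿⠴⣿⠂⠒⠿⠒⠀
⣿⠴⠂⠂⠒⠿⠂⠒⠀

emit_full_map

⠀⠀⠀⠴⠒⠴⠒⣿⠀
⠂⠂⣿⣿⠒⠿⠒⠒⠒
⠒⠴⠒⠿⠿⣾⠒⠴⠴
⠒⣿⠒⠂⠒⠒⠒⣿⠂
⠒⠒⣿⠒⠂⠒⣿⠿⠿
⣿⠿⣿⠴⣿⠂⠒⠿⠒
⠂⣿⠴⠂⠂⠒⠿⠂⠒
⠀⠀⠀⠴⠒⠒⠒⠂⠂

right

⠀⠀⠀⠀⠀⠀⠀⠀⠀
⠀⠀⠀⠀⠀⠀⠀⠀⠀
⠀⠴⠒⠴⠒⣿⠿⠀⠀
⣿⣿⠒⠿⠒⠒⠒⠀⠀
⠒⠿⠿⣿⣾⠴⠴⠀⠀
⠒⠂⠒⠒⠒⣿⠂⠀⠀
⣿⠒⠂⠒⣿⠿⠿⠀⠀
⣿⠴⣿⠂⠒⠿⠒⠀⠀
⠴⠂⠂⠒⠿⠂⠒⠀⠀

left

⠀⠀⠀⠀⠀⠀⠀⠀⠀
⠀⠀⠀⠀⠀⠀⠀⠀⠀
⠀⠀⠴⠒⠴⠒⣿⠿⠀
⠂⣿⣿⠒⠿⠒⠒⠒⠀
⠴⠒⠿⠿⣾⠒⠴⠴⠀
⣿⠒⠂⠒⠒⠒⣿⠂⠀
⠒⣿⠒⠂⠒⣿⠿⠿⠀
⠿⣿⠴⣿⠂⠒⠿⠒⠀
⣿⠴⠂⠂⠒⠿⠂⠒⠀

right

⠀⠀⠀⠀⠀⠀⠀⠀⠀
⠀⠀⠀⠀⠀⠀⠀⠀⠀
⠀⠴⠒⠴⠒⣿⠿⠀⠀
⣿⣿⠒⠿⠒⠒⠒⠀⠀
⠒⠿⠿⣿⣾⠴⠴⠀⠀
⠒⠂⠒⠒⠒⣿⠂⠀⠀
⣿⠒⠂⠒⣿⠿⠿⠀⠀
⣿⠴⣿⠂⠒⠿⠒⠀⠀
⠴⠂⠂⠒⠿⠂⠒⠀⠀

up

⠀⠀⠀⠀⠀⠀⠀⠀⠀
⠀⠀⠀⠀⠀⠀⠀⠀⠀
⠀⠀⠂⠂⠒⣿⠴⠀⠀
⠀⠴⠒⠴⠒⣿⠿⠀⠀
⣿⣿⠒⠿⣾⠒⠒⠀⠀
⠒⠿⠿⣿⠒⠴⠴⠀⠀
⠒⠂⠒⠒⠒⣿⠂⠀⠀
⣿⠒⠂⠒⣿⠿⠿⠀⠀
⣿⠴⣿⠂⠒⠿⠒⠀⠀

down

⠀⠀⠀⠀⠀⠀⠀⠀⠀
⠀⠀⠂⠂⠒⣿⠴⠀⠀
⠀⠴⠒⠴⠒⣿⠿⠀⠀
⣿⣿⠒⠿⠒⠒⠒⠀⠀
⠒⠿⠿⣿⣾⠴⠴⠀⠀
⠒⠂⠒⠒⠒⣿⠂⠀⠀
⣿⠒⠂⠒⣿⠿⠿⠀⠀
⣿⠴⣿⠂⠒⠿⠒⠀⠀
⠴⠂⠂⠒⠿⠂⠒⠀⠀

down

⠀⠀⠂⠂⠒⣿⠴⠀⠀
⠀⠴⠒⠴⠒⣿⠿⠀⠀
⣿⣿⠒⠿⠒⠒⠒⠀⠀
⠒⠿⠿⣿⠒⠴⠴⠀⠀
⠒⠂⠒⠒⣾⣿⠂⠀⠀
⣿⠒⠂⠒⣿⠿⠿⠀⠀
⣿⠴⣿⠂⠒⠿⠒⠀⠀
⠴⠂⠂⠒⠿⠂⠒⠀⠀
⠀⠴⠒⠒⠒⠂⠂⠀⠀

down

⠀⠴⠒⠴⠒⣿⠿⠀⠀
⣿⣿⠒⠿⠒⠒⠒⠀⠀
⠒⠿⠿⣿⠒⠴⠴⠀⠀
⠒⠂⠒⠒⠒⣿⠂⠀⠀
⣿⠒⠂⠒⣾⠿⠿⠀⠀
⣿⠴⣿⠂⠒⠿⠒⠀⠀
⠴⠂⠂⠒⠿⠂⠒⠀⠀
⠀⠴⠒⠒⠒⠂⠂⠀⠀
⠀⠀⠀⠀⠀⠀⠀⠀⠀

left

⠀⠀⠴⠒⠴⠒⣿⠿⠀
⠂⣿⣿⠒⠿⠒⠒⠒⠀
⠴⠒⠿⠿⣿⠒⠴⠴⠀
⣿⠒⠂⠒⠒⠒⣿⠂⠀
⠒⣿⠒⠂⣾⣿⠿⠿⠀
⠿⣿⠴⣿⠂⠒⠿⠒⠀
⣿⠴⠂⠂⠒⠿⠂⠒⠀
⠀⠀⠴⠒⠒⠒⠂⠂⠀
⠀⠀⠀⠀⠀⠀⠀⠀⠀

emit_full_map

⠀⠀⠀⠀⠂⠂⠒⣿⠴
⠀⠀⠀⠴⠒⠴⠒⣿⠿
⠂⠂⣿⣿⠒⠿⠒⠒⠒
⠒⠴⠒⠿⠿⣿⠒⠴⠴
⠒⣿⠒⠂⠒⠒⠒⣿⠂
⠒⠒⣿⠒⠂⣾⣿⠿⠿
⣿⠿⣿⠴⣿⠂⠒⠿⠒
⠂⣿⠴⠂⠂⠒⠿⠂⠒
⠀⠀⠀⠴⠒⠒⠒⠂⠂
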